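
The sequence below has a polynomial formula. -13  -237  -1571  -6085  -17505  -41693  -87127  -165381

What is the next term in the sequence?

-291605

D1: -224, -1334, -4514, -11420, -24188, -45434, -78254
D2: -1110, -3180, -6906, -12768, -21246, -32820
D3: -2070, -3726, -5862, -8478, -11574
D4: -1656, -2136, -2616, -3096
D5: -480, -480, -480
The fifth differences are constant (-480).
-3096 − 480 = -3576;  -11574 − 3576 = -15150;  -32820 − 15150 = -47970;  -78254 − 47970 = -126224;  -165381 − 126224 = -291605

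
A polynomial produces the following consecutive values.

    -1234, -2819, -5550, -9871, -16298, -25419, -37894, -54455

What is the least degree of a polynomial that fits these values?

4

-1585, -2731, -4321, -6427, -9121, -12475, -16561
-1146, -1590, -2106, -2694, -3354, -4086
-444, -516, -588, -660, -732
-72, -72, -72, -72
The fourth differences are constant, so the polynomial has degree 4.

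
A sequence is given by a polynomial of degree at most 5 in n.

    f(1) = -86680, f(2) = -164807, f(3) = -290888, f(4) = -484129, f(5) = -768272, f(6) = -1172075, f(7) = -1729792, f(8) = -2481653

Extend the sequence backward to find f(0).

-41357

Δ: -78127, -126081, -193241, -284143, -403803, -557717, -751861
Δ²: -47954, -67160, -90902, -119660, -153914, -194144
Δ³: -19206, -23742, -28758, -34254, -40230
Δ⁴: -4536, -5016, -5496, -5976
Δ⁵: -480, -480, -480
The fifth differences are constant at -480.
Work back: -4536 + 480 = -4056;  -19206 + 4056 = -15150;  -47954 + 15150 = -32804;  -78127 + 32804 = -45323;  -86680 + 45323 = -41357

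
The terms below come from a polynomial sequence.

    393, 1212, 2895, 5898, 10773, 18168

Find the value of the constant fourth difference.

Δ: 819, 1683, 3003, 4875, 7395
Δ²: 864, 1320, 1872, 2520
Δ³: 456, 552, 648
Δ⁴: 96, 96

96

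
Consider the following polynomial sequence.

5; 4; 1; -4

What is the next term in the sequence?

-11

Δ: -1, -3, -5
Δ²: -2, -2
Second differences constant at -2.
-5 − 2 = -7;  -4 − 7 = -11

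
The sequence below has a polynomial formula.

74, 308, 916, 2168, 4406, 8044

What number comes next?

13568

Δ: 234  608  1252  2238  3638
Δ²: 374  644  986  1400
Δ³: 270  342  414
Δ⁴: 72  72
Fourth differences constant at 72.
414 + 72 = 486;  1400 + 486 = 1886;  3638 + 1886 = 5524;  8044 + 5524 = 13568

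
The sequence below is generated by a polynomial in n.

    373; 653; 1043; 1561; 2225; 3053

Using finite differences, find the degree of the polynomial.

3

280, 390, 518, 664, 828
110, 128, 146, 164
18, 18, 18
The third differences are constant, so the polynomial has degree 3.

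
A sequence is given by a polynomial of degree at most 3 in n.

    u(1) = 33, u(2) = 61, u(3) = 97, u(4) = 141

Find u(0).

Δ: 28  36  44
Δ²: 8  8
The second differences are constant at 8.
Work back: 28 − 8 = 20;  33 − 20 = 13

13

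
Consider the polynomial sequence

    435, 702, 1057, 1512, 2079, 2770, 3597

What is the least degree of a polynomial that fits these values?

3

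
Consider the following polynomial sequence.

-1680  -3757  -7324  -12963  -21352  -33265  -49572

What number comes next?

-71239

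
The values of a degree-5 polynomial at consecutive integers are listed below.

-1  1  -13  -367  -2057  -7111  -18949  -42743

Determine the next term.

-85777

First differences: 2 , -14 , -354 , -1690 , -5054 , -11838 , -23794
Second differences: -16 , -340 , -1336 , -3364 , -6784 , -11956
Third differences: -324 , -996 , -2028 , -3420 , -5172
Fourth differences: -672 , -1032 , -1392 , -1752
Fifth differences: -360 , -360 , -360
Fifth differences constant at -360.
-1752 − 360 = -2112;  -5172 − 2112 = -7284;  -11956 − 7284 = -19240;  -23794 − 19240 = -43034;  -42743 − 43034 = -85777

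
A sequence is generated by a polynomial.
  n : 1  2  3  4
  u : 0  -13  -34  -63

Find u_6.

-145

First differences: -13  -21  -29
Second differences: -8  -8
The second differences are constant (-8).
-29 − 8 = -37;  -63 − 37 = -100
-37 − 8 = -45;  -100 − 45 = -145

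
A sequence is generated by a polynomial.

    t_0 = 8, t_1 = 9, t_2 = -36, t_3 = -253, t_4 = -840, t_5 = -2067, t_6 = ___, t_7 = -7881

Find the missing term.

Using the first 6 terms:
Δ: 1, -45, -217, -587, -1227
Δ²: -46, -172, -370, -640
Δ³: -126, -198, -270
Δ⁴: -72, -72
Constant fourth difference = -72.
Extend forward: -270 − 72 = -342;  -640 − 342 = -982;  -1227 − 982 = -2209;  -2067 − 2209 = -4276

-4276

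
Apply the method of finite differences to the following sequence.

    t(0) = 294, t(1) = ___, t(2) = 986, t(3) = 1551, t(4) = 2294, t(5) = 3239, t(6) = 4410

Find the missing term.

575

Using the last 5 terms:
First differences: 565, 743, 945, 1171
Second differences: 178, 202, 226
Third differences: 24, 24
Constant third difference = 24.
Extend backward: 178 − 24 = 154;  565 − 154 = 411;  986 − 411 = 575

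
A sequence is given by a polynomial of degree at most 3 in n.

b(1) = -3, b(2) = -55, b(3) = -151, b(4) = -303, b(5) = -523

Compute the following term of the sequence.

-823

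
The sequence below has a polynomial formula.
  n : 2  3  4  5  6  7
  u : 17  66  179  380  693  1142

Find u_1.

8

Δ: 49  113  201  313  449
Δ²: 64  88  112  136
Δ³: 24  24  24
The third differences are constant at 24.
Work back: 64 − 24 = 40;  49 − 40 = 9;  17 − 9 = 8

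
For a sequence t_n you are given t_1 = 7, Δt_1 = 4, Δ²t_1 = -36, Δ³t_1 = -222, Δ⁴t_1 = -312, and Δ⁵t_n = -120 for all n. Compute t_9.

-41961

Build the table forward from the leading diagonal:
Fifth differences: -120  -120  -120  -120  -120  -120  -120  -120  -120
Fourth differences: -312  -432  -552  -672  -792  -912  -1032  -1152  -1272
Third differences: -222  -534  -966  -1518  -2190  -2982  -3894  -4926  -6078
Second differences: -36  -258  -792  -1758  -3276  -5466  -8448  -12342  -17268
First differences: 4  -32  -290  -1082  -2840  -6116  -11582  -20030  -32372
t: 7  11  -21  -311  -1393  -4233  -10349  -21931  -41961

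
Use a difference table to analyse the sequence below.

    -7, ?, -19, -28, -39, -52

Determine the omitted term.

-12

Using the last 4 terms:
-9  -11  -13
-2  -2
Constant second difference = -2.
Extend backward: -9 + 2 = -7;  -19 + 7 = -12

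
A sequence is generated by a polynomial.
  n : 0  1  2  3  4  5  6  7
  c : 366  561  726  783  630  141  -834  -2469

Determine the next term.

-4962

Δ: 195  165  57  -153  -489  -975  -1635
Δ²: -30  -108  -210  -336  -486  -660
Δ³: -78  -102  -126  -150  -174
Δ⁴: -24  -24  -24  -24
Constant fourth difference = -24, so extend:
-174 − 24 = -198;  -660 − 198 = -858;  -1635 − 858 = -2493;  -2469 − 2493 = -4962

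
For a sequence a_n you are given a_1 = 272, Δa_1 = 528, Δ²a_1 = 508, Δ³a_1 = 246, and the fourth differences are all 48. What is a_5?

Build the table forward from the leading diagonal:
Δ⁴: 48, 48, 48, 48, 48
Δ³: 246, 294, 342, 390, 438
Δ²: 508, 754, 1048, 1390, 1780
Δ: 528, 1036, 1790, 2838, 4228
a: 272, 800, 1836, 3626, 6464

6464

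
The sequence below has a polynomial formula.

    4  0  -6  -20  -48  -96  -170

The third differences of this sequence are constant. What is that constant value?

D1: -4, -6, -14, -28, -48, -74
D2: -2, -8, -14, -20, -26
D3: -6, -6, -6, -6

-6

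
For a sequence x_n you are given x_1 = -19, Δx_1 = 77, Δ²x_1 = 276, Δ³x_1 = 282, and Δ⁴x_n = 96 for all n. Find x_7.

11663

Build the table forward from the leading diagonal:
Δ⁴: 96, 96, 96, 96, 96, 96, 96
Δ³: 282, 378, 474, 570, 666, 762, 858
Δ²: 276, 558, 936, 1410, 1980, 2646, 3408
Δ: 77, 353, 911, 1847, 3257, 5237, 7883
x: -19, 58, 411, 1322, 3169, 6426, 11663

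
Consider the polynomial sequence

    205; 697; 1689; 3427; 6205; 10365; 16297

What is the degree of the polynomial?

Δ: 492, 992, 1738, 2778, 4160, 5932
Δ²: 500, 746, 1040, 1382, 1772
Δ³: 246, 294, 342, 390
Δ⁴: 48, 48, 48
The fourth differences are constant, so the polynomial has degree 4.

4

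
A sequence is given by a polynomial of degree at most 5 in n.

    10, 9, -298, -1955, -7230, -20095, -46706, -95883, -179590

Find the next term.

Δ: -1, -307, -1657, -5275, -12865, -26611, -49177, -83707
Δ²: -306, -1350, -3618, -7590, -13746, -22566, -34530
Δ³: -1044, -2268, -3972, -6156, -8820, -11964
Δ⁴: -1224, -1704, -2184, -2664, -3144
Δ⁵: -480, -480, -480, -480
Constant fifth difference = -480, so extend:
-3144 − 480 = -3624;  -11964 − 3624 = -15588;  -34530 − 15588 = -50118;  -83707 − 50118 = -133825;  -179590 − 133825 = -313415

-313415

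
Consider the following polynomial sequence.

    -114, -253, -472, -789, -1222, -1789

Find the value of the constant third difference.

-18

D1: -139, -219, -317, -433, -567
D2: -80, -98, -116, -134
D3: -18, -18, -18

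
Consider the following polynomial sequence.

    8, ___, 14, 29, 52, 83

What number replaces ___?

7

Using the last 4 terms:
15  23  31
8  8
Constant second difference = 8.
Extend backward: 15 − 8 = 7;  14 − 7 = 7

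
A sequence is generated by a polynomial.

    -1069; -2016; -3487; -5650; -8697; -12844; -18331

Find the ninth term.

-947, -1471, -2163, -3047, -4147, -5487
-524, -692, -884, -1100, -1340
-168, -192, -216, -240
-24, -24, -24
Constant fourth difference = -24, so extend:
-240 − 24 = -264;  -1340 − 264 = -1604;  -5487 − 1604 = -7091;  -18331 − 7091 = -25422
-264 − 24 = -288;  -1604 − 288 = -1892;  -7091 − 1892 = -8983;  -25422 − 8983 = -34405

-34405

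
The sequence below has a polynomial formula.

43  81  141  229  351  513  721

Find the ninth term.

1299

Δ: 38  60  88  122  162  208
Δ²: 22  28  34  40  46
Δ³: 6  6  6  6
Third differences constant at 6.
46 + 6 = 52;  208 + 52 = 260;  721 + 260 = 981
52 + 6 = 58;  260 + 58 = 318;  981 + 318 = 1299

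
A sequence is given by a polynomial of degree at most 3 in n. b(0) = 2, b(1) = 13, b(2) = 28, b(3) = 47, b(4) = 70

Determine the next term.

97

Δ: 11, 15, 19, 23
Δ²: 4, 4, 4
Second differences constant at 4.
23 + 4 = 27;  70 + 27 = 97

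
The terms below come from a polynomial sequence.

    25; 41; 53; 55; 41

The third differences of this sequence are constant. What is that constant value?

-6

Δ: 16, 12, 2, -14
Δ²: -4, -10, -16
Δ³: -6, -6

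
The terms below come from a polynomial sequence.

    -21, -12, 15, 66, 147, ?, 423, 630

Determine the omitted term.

264

Using the first 5 terms:
D1: 9  27  51  81
D2: 18  24  30
D3: 6  6
Constant third difference = 6.
Extend forward: 30 + 6 = 36;  81 + 36 = 117;  147 + 117 = 264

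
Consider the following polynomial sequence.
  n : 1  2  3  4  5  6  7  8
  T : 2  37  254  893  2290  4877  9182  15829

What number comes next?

25538

Δ: 35, 217, 639, 1397, 2587, 4305, 6647
Δ²: 182, 422, 758, 1190, 1718, 2342
Δ³: 240, 336, 432, 528, 624
Δ⁴: 96, 96, 96, 96
The fourth differences are constant (96).
624 + 96 = 720;  2342 + 720 = 3062;  6647 + 3062 = 9709;  15829 + 9709 = 25538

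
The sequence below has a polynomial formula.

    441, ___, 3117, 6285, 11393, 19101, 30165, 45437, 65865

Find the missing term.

Using the last 7 terms:
3168  5108  7708  11064  15272  20428
1940  2600  3356  4208  5156
660  756  852  948
96  96  96
Constant fourth difference = 96.
Extend backward: 660 − 96 = 564;  1940 − 564 = 1376;  3168 − 1376 = 1792;  3117 − 1792 = 1325

1325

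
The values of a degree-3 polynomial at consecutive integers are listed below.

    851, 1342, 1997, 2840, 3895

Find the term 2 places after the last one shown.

491  655  843  1055
164  188  212
24  24
Third differences constant at 24.
212 + 24 = 236;  1055 + 236 = 1291;  3895 + 1291 = 5186
236 + 24 = 260;  1291 + 260 = 1551;  5186 + 1551 = 6737

6737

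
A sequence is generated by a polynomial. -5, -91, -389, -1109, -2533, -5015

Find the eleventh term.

Δ: -86, -298, -720, -1424, -2482
Δ²: -212, -422, -704, -1058
Δ³: -210, -282, -354
Δ⁴: -72, -72
Constant fourth difference = -72, so extend:
-354 − 72 = -426;  -1058 − 426 = -1484;  -2482 − 1484 = -3966;  -5015 − 3966 = -8981
-426 − 72 = -498;  -1484 − 498 = -1982;  -3966 − 1982 = -5948;  -8981 − 5948 = -14929
-498 − 72 = -570;  -1982 − 570 = -2552;  -5948 − 2552 = -8500;  -14929 − 8500 = -23429
-570 − 72 = -642;  -2552 − 642 = -3194;  -8500 − 3194 = -11694;  -23429 − 11694 = -35123
-642 − 72 = -714;  -3194 − 714 = -3908;  -11694 − 3908 = -15602;  -35123 − 15602 = -50725

-50725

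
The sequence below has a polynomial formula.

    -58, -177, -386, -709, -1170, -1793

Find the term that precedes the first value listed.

Δ: -119, -209, -323, -461, -623
Δ²: -90, -114, -138, -162
Δ³: -24, -24, -24
The third differences are constant at -24.
Work back: -90 + 24 = -66;  -119 + 66 = -53;  -58 + 53 = -5

-5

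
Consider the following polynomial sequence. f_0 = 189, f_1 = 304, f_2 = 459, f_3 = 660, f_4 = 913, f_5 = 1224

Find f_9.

115, 155, 201, 253, 311
40, 46, 52, 58
6, 6, 6
The third differences are constant (6).
58 + 6 = 64;  311 + 64 = 375;  1224 + 375 = 1599
64 + 6 = 70;  375 + 70 = 445;  1599 + 445 = 2044
70 + 6 = 76;  445 + 76 = 521;  2044 + 521 = 2565
76 + 6 = 82;  521 + 82 = 603;  2565 + 603 = 3168

3168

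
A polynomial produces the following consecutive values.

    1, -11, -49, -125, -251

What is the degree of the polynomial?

3

D1: -12, -38, -76, -126
D2: -26, -38, -50
D3: -12, -12
The third differences are constant, so the polynomial has degree 3.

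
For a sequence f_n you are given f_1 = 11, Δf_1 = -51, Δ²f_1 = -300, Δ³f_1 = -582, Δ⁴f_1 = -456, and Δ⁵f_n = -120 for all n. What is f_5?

Build the table forward from the leading diagonal:
Fifth differences: -120  -120  -120  -120  -120
Fourth differences: -456  -576  -696  -816  -936
Third differences: -582  -1038  -1614  -2310  -3126
Second differences: -300  -882  -1920  -3534  -5844
First differences: -51  -351  -1233  -3153  -6687
f: 11  -40  -391  -1624  -4777

-4777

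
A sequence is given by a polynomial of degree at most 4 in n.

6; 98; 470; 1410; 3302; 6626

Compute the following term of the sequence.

11958

92, 372, 940, 1892, 3324
280, 568, 952, 1432
288, 384, 480
96, 96
Fourth differences constant at 96.
480 + 96 = 576;  1432 + 576 = 2008;  3324 + 2008 = 5332;  6626 + 5332 = 11958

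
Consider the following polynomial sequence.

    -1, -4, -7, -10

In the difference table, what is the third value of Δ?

-3

First differences: -3, -3, -3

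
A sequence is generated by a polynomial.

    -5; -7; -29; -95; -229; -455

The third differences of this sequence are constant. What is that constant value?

-24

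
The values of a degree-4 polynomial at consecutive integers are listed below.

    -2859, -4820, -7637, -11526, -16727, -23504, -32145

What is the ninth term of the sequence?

Δ: -1961, -2817, -3889, -5201, -6777, -8641
Δ²: -856, -1072, -1312, -1576, -1864
Δ³: -216, -240, -264, -288
Δ⁴: -24, -24, -24
Fourth differences constant at -24.
-288 − 24 = -312;  -1864 − 312 = -2176;  -8641 − 2176 = -10817;  -32145 − 10817 = -42962
-312 − 24 = -336;  -2176 − 336 = -2512;  -10817 − 2512 = -13329;  -42962 − 13329 = -56291

-56291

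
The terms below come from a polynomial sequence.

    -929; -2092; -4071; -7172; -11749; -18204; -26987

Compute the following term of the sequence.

-38596

Δ: -1163 , -1979 , -3101 , -4577 , -6455 , -8783
Δ²: -816 , -1122 , -1476 , -1878 , -2328
Δ³: -306 , -354 , -402 , -450
Δ⁴: -48 , -48 , -48
Constant fourth difference = -48, so extend:
-450 − 48 = -498;  -2328 − 498 = -2826;  -8783 − 2826 = -11609;  -26987 − 11609 = -38596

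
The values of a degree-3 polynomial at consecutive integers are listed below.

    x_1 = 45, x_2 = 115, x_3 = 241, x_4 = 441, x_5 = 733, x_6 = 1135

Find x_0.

13

70, 126, 200, 292, 402
56, 74, 92, 110
18, 18, 18
The third differences are constant at 18.
Work back: 56 − 18 = 38;  70 − 38 = 32;  45 − 32 = 13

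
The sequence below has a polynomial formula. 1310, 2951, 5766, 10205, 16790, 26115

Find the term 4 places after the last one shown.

1641, 2815, 4439, 6585, 9325
1174, 1624, 2146, 2740
450, 522, 594
72, 72
Constant fourth difference = 72, so extend:
594 + 72 = 666;  2740 + 666 = 3406;  9325 + 3406 = 12731;  26115 + 12731 = 38846
666 + 72 = 738;  3406 + 738 = 4144;  12731 + 4144 = 16875;  38846 + 16875 = 55721
738 + 72 = 810;  4144 + 810 = 4954;  16875 + 4954 = 21829;  55721 + 21829 = 77550
810 + 72 = 882;  4954 + 882 = 5836;  21829 + 5836 = 27665;  77550 + 27665 = 105215

105215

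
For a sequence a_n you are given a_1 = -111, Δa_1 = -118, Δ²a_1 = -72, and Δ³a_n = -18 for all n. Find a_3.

Build the table forward from the leading diagonal:
D3: -18  -18  -18
D2: -72  -90  -108
D1: -118  -190  -280
a: -111  -229  -419

-419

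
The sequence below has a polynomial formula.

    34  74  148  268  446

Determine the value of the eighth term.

1448

First differences: 40, 74, 120, 178
Second differences: 34, 46, 58
Third differences: 12, 12
Constant third difference = 12, so extend:
58 + 12 = 70;  178 + 70 = 248;  446 + 248 = 694
70 + 12 = 82;  248 + 82 = 330;  694 + 330 = 1024
82 + 12 = 94;  330 + 94 = 424;  1024 + 424 = 1448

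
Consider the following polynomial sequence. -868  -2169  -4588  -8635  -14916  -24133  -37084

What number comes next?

-54663

-1301 , -2419 , -4047 , -6281 , -9217 , -12951
-1118 , -1628 , -2234 , -2936 , -3734
-510 , -606 , -702 , -798
-96 , -96 , -96
Fourth differences constant at -96.
-798 − 96 = -894;  -3734 − 894 = -4628;  -12951 − 4628 = -17579;  -37084 − 17579 = -54663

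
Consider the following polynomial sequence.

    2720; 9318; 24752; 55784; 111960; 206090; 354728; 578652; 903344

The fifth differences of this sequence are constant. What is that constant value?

D1: 6598, 15434, 31032, 56176, 94130, 148638, 223924, 324692
D2: 8836, 15598, 25144, 37954, 54508, 75286, 100768
D3: 6762, 9546, 12810, 16554, 20778, 25482
D4: 2784, 3264, 3744, 4224, 4704
D5: 480, 480, 480, 480

480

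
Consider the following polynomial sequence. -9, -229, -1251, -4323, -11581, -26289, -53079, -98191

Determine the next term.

-220 , -1022 , -3072 , -7258 , -14708 , -26790 , -45112
-802 , -2050 , -4186 , -7450 , -12082 , -18322
-1248 , -2136 , -3264 , -4632 , -6240
-888 , -1128 , -1368 , -1608
-240 , -240 , -240
Constant fifth difference = -240, so extend:
-1608 − 240 = -1848;  -6240 − 1848 = -8088;  -18322 − 8088 = -26410;  -45112 − 26410 = -71522;  -98191 − 71522 = -169713

-169713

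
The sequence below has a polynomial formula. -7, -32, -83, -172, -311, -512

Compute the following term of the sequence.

-787

Δ: -25, -51, -89, -139, -201
Δ²: -26, -38, -50, -62
Δ³: -12, -12, -12
Constant third difference = -12, so extend:
-62 − 12 = -74;  -201 − 74 = -275;  -512 − 275 = -787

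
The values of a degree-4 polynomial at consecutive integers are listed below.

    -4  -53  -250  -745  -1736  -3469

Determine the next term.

D1: -49, -197, -495, -991, -1733
D2: -148, -298, -496, -742
D3: -150, -198, -246
D4: -48, -48
The fourth differences are constant (-48).
-246 − 48 = -294;  -742 − 294 = -1036;  -1733 − 1036 = -2769;  -3469 − 2769 = -6238

-6238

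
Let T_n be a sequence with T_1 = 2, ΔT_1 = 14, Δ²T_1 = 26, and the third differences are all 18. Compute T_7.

836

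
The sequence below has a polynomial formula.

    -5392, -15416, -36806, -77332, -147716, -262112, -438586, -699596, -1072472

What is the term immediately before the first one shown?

-1436

-10024  -21390  -40526  -70384  -114396  -176474  -261010  -372876
-11366  -19136  -29858  -44012  -62078  -84536  -111866
-7770  -10722  -14154  -18066  -22458  -27330
-2952  -3432  -3912  -4392  -4872
-480  -480  -480  -480
The fifth differences are constant at -480.
Work back: -2952 + 480 = -2472;  -7770 + 2472 = -5298;  -11366 + 5298 = -6068;  -10024 + 6068 = -3956;  -5392 + 3956 = -1436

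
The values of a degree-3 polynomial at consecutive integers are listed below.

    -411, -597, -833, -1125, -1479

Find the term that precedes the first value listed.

-269

-186  -236  -292  -354
-50  -56  -62
-6  -6
The third differences are constant at -6.
Work back: -50 + 6 = -44;  -186 + 44 = -142;  -411 + 142 = -269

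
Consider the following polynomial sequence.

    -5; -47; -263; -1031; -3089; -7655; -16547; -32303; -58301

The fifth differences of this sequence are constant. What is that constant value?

-120

D1: -42, -216, -768, -2058, -4566, -8892, -15756, -25998
D2: -174, -552, -1290, -2508, -4326, -6864, -10242
D3: -378, -738, -1218, -1818, -2538, -3378
D4: -360, -480, -600, -720, -840
D5: -120, -120, -120, -120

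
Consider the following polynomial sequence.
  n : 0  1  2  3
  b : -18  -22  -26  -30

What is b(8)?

-50

First differences: -4, -4, -4
The first differences are constant (-4).
-30 − 4 = -34
-34 − 4 = -38
-38 − 4 = -42
-42 − 4 = -46
-46 − 4 = -50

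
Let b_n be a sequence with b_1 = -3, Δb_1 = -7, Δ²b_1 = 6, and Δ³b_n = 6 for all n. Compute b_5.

Build the table forward from the leading diagonal:
Third differences: 6, 6, 6, 6, 6
Second differences: 6, 12, 18, 24, 30
First differences: -7, -1, 11, 29, 53
b: -3, -10, -11, 0, 29

29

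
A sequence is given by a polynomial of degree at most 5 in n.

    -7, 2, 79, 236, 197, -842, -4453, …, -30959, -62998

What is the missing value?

-13216

Using the first 7 terms:
9, 77, 157, -39, -1039, -3611
68, 80, -196, -1000, -2572
12, -276, -804, -1572
-288, -528, -768
-240, -240
Constant fifth difference = -240.
Extend forward: -768 − 240 = -1008;  -1572 − 1008 = -2580;  -2572 − 2580 = -5152;  -3611 − 5152 = -8763;  -4453 − 8763 = -13216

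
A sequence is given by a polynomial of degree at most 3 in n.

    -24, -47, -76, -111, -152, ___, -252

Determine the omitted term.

-199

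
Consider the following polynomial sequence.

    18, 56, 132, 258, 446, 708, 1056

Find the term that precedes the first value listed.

Δ: 38, 76, 126, 188, 262, 348
Δ²: 38, 50, 62, 74, 86
Δ³: 12, 12, 12, 12
The third differences are constant at 12.
Work back: 38 − 12 = 26;  38 − 26 = 12;  18 − 12 = 6

6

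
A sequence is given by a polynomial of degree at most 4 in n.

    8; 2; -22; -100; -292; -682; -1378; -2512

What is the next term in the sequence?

-4240

-6  -24  -78  -192  -390  -696  -1134
-18  -54  -114  -198  -306  -438
-36  -60  -84  -108  -132
-24  -24  -24  -24
Fourth differences constant at -24.
-132 − 24 = -156;  -438 − 156 = -594;  -1134 − 594 = -1728;  -2512 − 1728 = -4240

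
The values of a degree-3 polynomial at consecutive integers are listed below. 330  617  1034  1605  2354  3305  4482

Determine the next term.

287 , 417 , 571 , 749 , 951 , 1177
130 , 154 , 178 , 202 , 226
24 , 24 , 24 , 24
Third differences constant at 24.
226 + 24 = 250;  1177 + 250 = 1427;  4482 + 1427 = 5909

5909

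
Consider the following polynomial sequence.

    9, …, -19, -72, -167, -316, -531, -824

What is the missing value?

Using the last 6 terms:
-53, -95, -149, -215, -293
-42, -54, -66, -78
-12, -12, -12
Constant third difference = -12.
Extend backward: -42 + 12 = -30;  -53 + 30 = -23;  -19 + 23 = 4

4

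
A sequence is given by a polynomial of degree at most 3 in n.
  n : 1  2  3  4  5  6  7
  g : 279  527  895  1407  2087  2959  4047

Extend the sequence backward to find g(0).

248, 368, 512, 680, 872, 1088
120, 144, 168, 192, 216
24, 24, 24, 24
The third differences are constant at 24.
Work back: 120 − 24 = 96;  248 − 96 = 152;  279 − 152 = 127

127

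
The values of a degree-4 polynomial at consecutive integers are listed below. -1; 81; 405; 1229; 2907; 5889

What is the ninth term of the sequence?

First differences: 82 , 324 , 824 , 1678 , 2982
Second differences: 242 , 500 , 854 , 1304
Third differences: 258 , 354 , 450
Fourth differences: 96 , 96
The fourth differences are constant (96).
450 + 96 = 546;  1304 + 546 = 1850;  2982 + 1850 = 4832;  5889 + 4832 = 10721
546 + 96 = 642;  1850 + 642 = 2492;  4832 + 2492 = 7324;  10721 + 7324 = 18045
642 + 96 = 738;  2492 + 738 = 3230;  7324 + 3230 = 10554;  18045 + 10554 = 28599

28599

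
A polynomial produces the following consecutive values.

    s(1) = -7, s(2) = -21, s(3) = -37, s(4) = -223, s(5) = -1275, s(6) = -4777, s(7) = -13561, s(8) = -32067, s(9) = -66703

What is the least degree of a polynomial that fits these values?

5

Δ: -14, -16, -186, -1052, -3502, -8784, -18506, -34636
Δ²: -2, -170, -866, -2450, -5282, -9722, -16130
Δ³: -168, -696, -1584, -2832, -4440, -6408
Δ⁴: -528, -888, -1248, -1608, -1968
Δ⁵: -360, -360, -360, -360
The fifth differences are constant, so the polynomial has degree 5.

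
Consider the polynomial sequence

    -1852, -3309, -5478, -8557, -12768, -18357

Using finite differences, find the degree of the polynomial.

4

-1457, -2169, -3079, -4211, -5589
-712, -910, -1132, -1378
-198, -222, -246
-24, -24
The fourth differences are constant, so the polynomial has degree 4.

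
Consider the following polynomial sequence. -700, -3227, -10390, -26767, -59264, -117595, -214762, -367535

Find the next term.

First differences: -2527, -7163, -16377, -32497, -58331, -97167, -152773
Second differences: -4636, -9214, -16120, -25834, -38836, -55606
Third differences: -4578, -6906, -9714, -13002, -16770
Fourth differences: -2328, -2808, -3288, -3768
Fifth differences: -480, -480, -480
The fifth differences are constant (-480).
-3768 − 480 = -4248;  -16770 − 4248 = -21018;  -55606 − 21018 = -76624;  -152773 − 76624 = -229397;  -367535 − 229397 = -596932

-596932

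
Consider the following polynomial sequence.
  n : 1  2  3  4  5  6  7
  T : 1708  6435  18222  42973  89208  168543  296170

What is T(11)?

1745478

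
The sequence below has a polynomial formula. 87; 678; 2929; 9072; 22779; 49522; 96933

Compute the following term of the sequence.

Δ: 591  2251  6143  13707  26743  47411
Δ²: 1660  3892  7564  13036  20668
Δ³: 2232  3672  5472  7632
Δ⁴: 1440  1800  2160
Δ⁵: 360  360
The fifth differences are constant (360).
2160 + 360 = 2520;  7632 + 2520 = 10152;  20668 + 10152 = 30820;  47411 + 30820 = 78231;  96933 + 78231 = 175164

175164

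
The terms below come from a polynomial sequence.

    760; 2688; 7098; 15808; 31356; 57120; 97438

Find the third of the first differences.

8710

First differences: 1928, 4410, 8710, 15548, 25764, 40318
Second differences: 2482, 4300, 6838, 10216, 14554
Third differences: 1818, 2538, 3378, 4338
Fourth differences: 720, 840, 960
Fifth differences: 120, 120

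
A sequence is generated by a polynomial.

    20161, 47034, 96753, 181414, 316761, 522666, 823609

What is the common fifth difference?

Δ: 26873, 49719, 84661, 135347, 205905, 300943
Δ²: 22846, 34942, 50686, 70558, 95038
Δ³: 12096, 15744, 19872, 24480
Δ⁴: 3648, 4128, 4608
Δ⁵: 480, 480

480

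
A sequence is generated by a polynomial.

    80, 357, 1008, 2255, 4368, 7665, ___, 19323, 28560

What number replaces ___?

12512

Using the first 6 terms:
First differences: 277  651  1247  2113  3297
Second differences: 374  596  866  1184
Third differences: 222  270  318
Fourth differences: 48  48
Constant fourth difference = 48.
Extend forward: 318 + 48 = 366;  1184 + 366 = 1550;  3297 + 1550 = 4847;  7665 + 4847 = 12512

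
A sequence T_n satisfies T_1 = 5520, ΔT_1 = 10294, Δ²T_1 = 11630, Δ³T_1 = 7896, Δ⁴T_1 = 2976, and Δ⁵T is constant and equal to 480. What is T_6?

267610

Build the table forward from the leading diagonal:
Δ⁵: 480, 480, 480, 480, 480, 480
Δ⁴: 2976, 3456, 3936, 4416, 4896, 5376
Δ³: 7896, 10872, 14328, 18264, 22680, 27576
Δ²: 11630, 19526, 30398, 44726, 62990, 85670
Δ: 10294, 21924, 41450, 71848, 116574, 179564
T: 5520, 15814, 37738, 79188, 151036, 267610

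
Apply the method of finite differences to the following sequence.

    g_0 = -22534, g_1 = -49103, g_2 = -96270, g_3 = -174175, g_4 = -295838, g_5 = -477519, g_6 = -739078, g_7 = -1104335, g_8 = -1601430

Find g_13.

-7397135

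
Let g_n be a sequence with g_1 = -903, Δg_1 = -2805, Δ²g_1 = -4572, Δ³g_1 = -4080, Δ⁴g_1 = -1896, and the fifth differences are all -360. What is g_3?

Build the table forward from the leading diagonal:
Δ⁵: -360  -360  -360
Δ⁴: -1896  -2256  -2616
Δ³: -4080  -5976  -8232
Δ²: -4572  -8652  -14628
Δ: -2805  -7377  -16029
g: -903  -3708  -11085

-11085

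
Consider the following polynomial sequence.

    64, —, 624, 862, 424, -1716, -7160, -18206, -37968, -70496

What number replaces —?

280

Using the last 8 terms:
D1: 238  -438  -2140  -5444  -11046  -19762  -32528
D2: -676  -1702  -3304  -5602  -8716  -12766
D3: -1026  -1602  -2298  -3114  -4050
D4: -576  -696  -816  -936
D5: -120  -120  -120
Constant fifth difference = -120.
Extend backward: -576 + 120 = -456;  -1026 + 456 = -570;  -676 + 570 = -106;  238 + 106 = 344;  624 − 344 = 280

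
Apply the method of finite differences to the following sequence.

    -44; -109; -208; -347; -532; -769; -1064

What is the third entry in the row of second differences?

Δ: -65, -99, -139, -185, -237, -295
Δ²: -34, -40, -46, -52, -58
Δ³: -6, -6, -6, -6

-46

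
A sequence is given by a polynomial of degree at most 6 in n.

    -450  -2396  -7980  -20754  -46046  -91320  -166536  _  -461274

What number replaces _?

-284510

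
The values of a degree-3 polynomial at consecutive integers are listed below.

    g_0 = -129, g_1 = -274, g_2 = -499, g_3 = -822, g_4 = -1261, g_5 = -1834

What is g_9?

-5826

D1: -145, -225, -323, -439, -573
D2: -80, -98, -116, -134
D3: -18, -18, -18
Third differences constant at -18.
-134 − 18 = -152;  -573 − 152 = -725;  -1834 − 725 = -2559
-152 − 18 = -170;  -725 − 170 = -895;  -2559 − 895 = -3454
-170 − 18 = -188;  -895 − 188 = -1083;  -3454 − 1083 = -4537
-188 − 18 = -206;  -1083 − 206 = -1289;  -4537 − 1289 = -5826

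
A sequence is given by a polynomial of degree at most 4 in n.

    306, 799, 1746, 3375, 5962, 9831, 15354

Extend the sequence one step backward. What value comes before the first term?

Δ: 493, 947, 1629, 2587, 3869, 5523
Δ²: 454, 682, 958, 1282, 1654
Δ³: 228, 276, 324, 372
Δ⁴: 48, 48, 48
The fourth differences are constant at 48.
Work back: 228 − 48 = 180;  454 − 180 = 274;  493 − 274 = 219;  306 − 219 = 87

87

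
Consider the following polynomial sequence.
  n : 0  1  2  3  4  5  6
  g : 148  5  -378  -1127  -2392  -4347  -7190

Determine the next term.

-11143

First differences: -143 , -383 , -749 , -1265 , -1955 , -2843
Second differences: -240 , -366 , -516 , -690 , -888
Third differences: -126 , -150 , -174 , -198
Fourth differences: -24 , -24 , -24
Constant fourth difference = -24, so extend:
-198 − 24 = -222;  -888 − 222 = -1110;  -2843 − 1110 = -3953;  -7190 − 3953 = -11143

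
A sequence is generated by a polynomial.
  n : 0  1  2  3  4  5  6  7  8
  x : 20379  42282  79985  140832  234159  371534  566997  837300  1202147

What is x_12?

21903 , 37703 , 60847 , 93327 , 137375 , 195463 , 270303 , 364847
15800 , 23144 , 32480 , 44048 , 58088 , 74840 , 94544
7344 , 9336 , 11568 , 14040 , 16752 , 19704
1992 , 2232 , 2472 , 2712 , 2952
240 , 240 , 240 , 240
Constant fifth difference = 240, so extend:
2952 + 240 = 3192;  19704 + 3192 = 22896;  94544 + 22896 = 117440;  364847 + 117440 = 482287;  1202147 + 482287 = 1684434
3192 + 240 = 3432;  22896 + 3432 = 26328;  117440 + 26328 = 143768;  482287 + 143768 = 626055;  1684434 + 626055 = 2310489
3432 + 240 = 3672;  26328 + 3672 = 30000;  143768 + 30000 = 173768;  626055 + 173768 = 799823;  2310489 + 799823 = 3110312
3672 + 240 = 3912;  30000 + 3912 = 33912;  173768 + 33912 = 207680;  799823 + 207680 = 1007503;  3110312 + 1007503 = 4117815

4117815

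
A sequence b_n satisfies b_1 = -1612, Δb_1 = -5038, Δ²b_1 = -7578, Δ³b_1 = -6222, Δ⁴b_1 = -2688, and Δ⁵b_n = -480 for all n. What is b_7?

Build the table forward from the leading diagonal:
Fifth differences: -480  -480  -480  -480  -480  -480  -480
Fourth differences: -2688  -3168  -3648  -4128  -4608  -5088  -5568
Third differences: -6222  -8910  -12078  -15726  -19854  -24462  -29550
Second differences: -7578  -13800  -22710  -34788  -50514  -70368  -94830
First differences: -5038  -12616  -26416  -49126  -83914  -134428  -204796
b: -1612  -6650  -19266  -45682  -94808  -178722  -313150

-313150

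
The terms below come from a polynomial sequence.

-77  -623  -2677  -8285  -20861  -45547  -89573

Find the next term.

-162617

Δ: -546  -2054  -5608  -12576  -24686  -44026
Δ²: -1508  -3554  -6968  -12110  -19340
Δ³: -2046  -3414  -5142  -7230
Δ⁴: -1368  -1728  -2088
Δ⁵: -360  -360
Fifth differences constant at -360.
-2088 − 360 = -2448;  -7230 − 2448 = -9678;  -19340 − 9678 = -29018;  -44026 − 29018 = -73044;  -89573 − 73044 = -162617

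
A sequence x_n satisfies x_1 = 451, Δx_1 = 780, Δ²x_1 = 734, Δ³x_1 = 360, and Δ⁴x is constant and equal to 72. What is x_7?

24421

Build the table forward from the leading diagonal:
Δ⁴: 72, 72, 72, 72, 72, 72, 72
Δ³: 360, 432, 504, 576, 648, 720, 792
Δ²: 734, 1094, 1526, 2030, 2606, 3254, 3974
Δ: 780, 1514, 2608, 4134, 6164, 8770, 12024
x: 451, 1231, 2745, 5353, 9487, 15651, 24421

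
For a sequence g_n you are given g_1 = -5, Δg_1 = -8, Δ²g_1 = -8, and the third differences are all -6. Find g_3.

Build the table forward from the leading diagonal:
Third differences: -6, -6, -6
Second differences: -8, -14, -20
First differences: -8, -16, -30
g: -5, -13, -29

-29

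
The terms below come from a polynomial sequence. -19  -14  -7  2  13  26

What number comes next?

41

First differences: 5  7  9  11  13
Second differences: 2  2  2  2
Second differences constant at 2.
13 + 2 = 15;  26 + 15 = 41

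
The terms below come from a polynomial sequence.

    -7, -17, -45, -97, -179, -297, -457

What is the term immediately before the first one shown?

-10, -28, -52, -82, -118, -160
-18, -24, -30, -36, -42
-6, -6, -6, -6
The third differences are constant at -6.
Work back: -18 + 6 = -12;  -10 + 12 = 2;  -7 − 2 = -9

-9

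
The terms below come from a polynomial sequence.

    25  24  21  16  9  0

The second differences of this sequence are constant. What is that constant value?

Δ: -1, -3, -5, -7, -9
Δ²: -2, -2, -2, -2

-2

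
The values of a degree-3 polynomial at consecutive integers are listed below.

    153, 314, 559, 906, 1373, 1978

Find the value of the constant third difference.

Δ: 161, 245, 347, 467, 605
Δ²: 84, 102, 120, 138
Δ³: 18, 18, 18

18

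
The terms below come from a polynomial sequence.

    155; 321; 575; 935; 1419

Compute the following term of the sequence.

2045

166  254  360  484
88  106  124
18  18
The third differences are constant (18).
124 + 18 = 142;  484 + 142 = 626;  1419 + 626 = 2045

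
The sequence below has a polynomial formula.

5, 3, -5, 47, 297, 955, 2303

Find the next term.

4695

D1: -2  -8  52  250  658  1348
D2: -6  60  198  408  690
D3: 66  138  210  282
D4: 72  72  72
Constant fourth difference = 72, so extend:
282 + 72 = 354;  690 + 354 = 1044;  1348 + 1044 = 2392;  2303 + 2392 = 4695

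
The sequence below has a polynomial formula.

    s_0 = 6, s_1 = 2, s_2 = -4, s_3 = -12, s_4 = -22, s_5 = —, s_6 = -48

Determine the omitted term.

-34

Using the first 5 terms:
-4, -6, -8, -10
-2, -2, -2
Constant second difference = -2.
Extend forward: -10 − 2 = -12;  -22 − 12 = -34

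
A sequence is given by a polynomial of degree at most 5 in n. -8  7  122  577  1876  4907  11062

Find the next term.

22357

First differences: 15 , 115 , 455 , 1299 , 3031 , 6155
Second differences: 100 , 340 , 844 , 1732 , 3124
Third differences: 240 , 504 , 888 , 1392
Fourth differences: 264 , 384 , 504
Fifth differences: 120 , 120
The fifth differences are constant (120).
504 + 120 = 624;  1392 + 624 = 2016;  3124 + 2016 = 5140;  6155 + 5140 = 11295;  11062 + 11295 = 22357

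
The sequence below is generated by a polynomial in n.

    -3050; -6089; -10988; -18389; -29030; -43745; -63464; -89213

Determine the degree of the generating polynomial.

4

Δ: -3039, -4899, -7401, -10641, -14715, -19719, -25749
Δ²: -1860, -2502, -3240, -4074, -5004, -6030
Δ³: -642, -738, -834, -930, -1026
Δ⁴: -96, -96, -96, -96
The fourth differences are constant, so the polynomial has degree 4.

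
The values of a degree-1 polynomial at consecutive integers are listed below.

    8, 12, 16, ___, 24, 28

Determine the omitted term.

20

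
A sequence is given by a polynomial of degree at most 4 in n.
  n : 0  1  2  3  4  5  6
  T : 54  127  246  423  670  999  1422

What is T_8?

2598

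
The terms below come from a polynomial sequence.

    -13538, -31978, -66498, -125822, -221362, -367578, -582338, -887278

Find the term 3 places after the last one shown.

-18440, -34520, -59324, -95540, -146216, -214760, -304940
-16080, -24804, -36216, -50676, -68544, -90180
-8724, -11412, -14460, -17868, -21636
-2688, -3048, -3408, -3768
-360, -360, -360
The fifth differences are constant (-360).
-3768 − 360 = -4128;  -21636 − 4128 = -25764;  -90180 − 25764 = -115944;  -304940 − 115944 = -420884;  -887278 − 420884 = -1308162
-4128 − 360 = -4488;  -25764 − 4488 = -30252;  -115944 − 30252 = -146196;  -420884 − 146196 = -567080;  -1308162 − 567080 = -1875242
-4488 − 360 = -4848;  -30252 − 4848 = -35100;  -146196 − 35100 = -181296;  -567080 − 181296 = -748376;  -1875242 − 748376 = -2623618

-2623618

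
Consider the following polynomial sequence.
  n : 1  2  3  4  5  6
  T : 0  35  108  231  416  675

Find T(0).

Δ: 35, 73, 123, 185, 259
Δ²: 38, 50, 62, 74
Δ³: 12, 12, 12
The third differences are constant at 12.
Work back: 38 − 12 = 26;  35 − 26 = 9;  0 − 9 = -9

-9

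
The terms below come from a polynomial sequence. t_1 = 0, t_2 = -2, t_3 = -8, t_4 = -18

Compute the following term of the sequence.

-32

-2, -6, -10
-4, -4
Constant second difference = -4, so extend:
-10 − 4 = -14;  -18 − 14 = -32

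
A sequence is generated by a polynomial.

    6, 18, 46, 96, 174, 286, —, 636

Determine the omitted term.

438

Using the first 6 terms:
D1: 12  28  50  78  112
D2: 16  22  28  34
D3: 6  6  6
Constant third difference = 6.
Extend forward: 34 + 6 = 40;  112 + 40 = 152;  286 + 152 = 438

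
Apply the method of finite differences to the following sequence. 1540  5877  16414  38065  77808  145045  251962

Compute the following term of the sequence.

413889

4337, 10537, 21651, 39743, 67237, 106917
6200, 11114, 18092, 27494, 39680
4914, 6978, 9402, 12186
2064, 2424, 2784
360, 360
Fifth differences constant at 360.
2784 + 360 = 3144;  12186 + 3144 = 15330;  39680 + 15330 = 55010;  106917 + 55010 = 161927;  251962 + 161927 = 413889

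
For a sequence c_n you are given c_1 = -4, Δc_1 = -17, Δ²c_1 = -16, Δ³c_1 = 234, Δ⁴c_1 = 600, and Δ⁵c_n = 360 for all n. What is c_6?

5451

Build the table forward from the leading diagonal:
D5: 360  360  360  360  360  360
D4: 600  960  1320  1680  2040  2400
D3: 234  834  1794  3114  4794  6834
D2: -16  218  1052  2846  5960  10754
D1: -17  -33  185  1237  4083  10043
c: -4  -21  -54  131  1368  5451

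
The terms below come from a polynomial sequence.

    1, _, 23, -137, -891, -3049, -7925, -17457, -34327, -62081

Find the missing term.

15

Using the last 8 terms:
D1: -160, -754, -2158, -4876, -9532, -16870, -27754
D2: -594, -1404, -2718, -4656, -7338, -10884
D3: -810, -1314, -1938, -2682, -3546
D4: -504, -624, -744, -864
D5: -120, -120, -120
Constant fifth difference = -120.
Extend backward: -504 + 120 = -384;  -810 + 384 = -426;  -594 + 426 = -168;  -160 + 168 = 8;  23 − 8 = 15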